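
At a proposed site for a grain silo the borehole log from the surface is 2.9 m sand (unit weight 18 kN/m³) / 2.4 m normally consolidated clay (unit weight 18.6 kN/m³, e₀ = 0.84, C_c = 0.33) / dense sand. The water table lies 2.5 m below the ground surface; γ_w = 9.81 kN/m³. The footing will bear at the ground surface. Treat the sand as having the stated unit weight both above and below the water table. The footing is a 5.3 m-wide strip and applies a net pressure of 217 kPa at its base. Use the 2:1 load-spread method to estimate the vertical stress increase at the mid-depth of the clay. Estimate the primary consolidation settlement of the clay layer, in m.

S_c ≈ 0.21 m

Mid-depth of clay below the ground surface: z = 2.9 + 2.4/2 = 4.1 m.
Total vertical stress at mid-clay: σ_v = 18×2.9 + 18.6×1.2 = 74.52 kPa.
Pore pressure: u = 9.81×(4.1 − 2.5) = 15.696 kPa.
Initial effective stress: σ'_0 = σ_v − u = 74.52 − 15.696 = 58.824 kPa.
Stress increase at mid-clay by the 2:1 spreading method:
Δσ = qB/(B+z) = 217×5.3/(5.3+4.1) = 122.35 kPa
Final effective stress: σ'_f = σ'_0 + Δσ = 58.824 + 122.35 = 181.17 kPa.
Normally consolidated clay, so the full stress increment lies on the virgin compression line:
S_c = C_c·H/(1+e₀)·log₁₀(σ'_f/σ'_0) = 0.33×2.4/(1+0.84)×log₁₀(181.17/58.824)
    = 0.43043 × 0.48853 = 0.2103 m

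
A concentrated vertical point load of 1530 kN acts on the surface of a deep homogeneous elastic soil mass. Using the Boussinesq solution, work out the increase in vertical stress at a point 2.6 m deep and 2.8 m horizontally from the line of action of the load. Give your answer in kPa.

Boussinesq vertical stress below a point load on an elastic half-space:
Δσ_z = 3P/(2πz²) · [1 + (r/z)²]^(−5/2)
r/z = 2.8/2.6 = 1.0769; [1+(r/z)²]^(−5/2) = 0.14588.
Δσ_z = 3×1530/(2π×2.6²) × 0.14588 = 108.07 × 0.14588 = 15.77 kPa

Δσ_z ≈ 15.8 kPa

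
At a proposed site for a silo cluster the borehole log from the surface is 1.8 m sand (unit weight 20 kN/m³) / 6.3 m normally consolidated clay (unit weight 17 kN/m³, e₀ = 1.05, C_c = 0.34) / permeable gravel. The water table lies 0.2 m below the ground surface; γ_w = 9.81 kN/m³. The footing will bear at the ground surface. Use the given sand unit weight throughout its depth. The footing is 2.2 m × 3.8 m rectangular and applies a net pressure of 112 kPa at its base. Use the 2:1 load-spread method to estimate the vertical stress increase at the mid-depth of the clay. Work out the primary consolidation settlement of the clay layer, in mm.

Mid-depth of clay below the ground surface: z = 1.8 + 6.3/2 = 4.95 m.
Total vertical stress at mid-clay: σ_v = 20×1.8 + 17×3.15 = 89.55 kPa.
Pore pressure: u = 9.81×(4.95 − 0.2) = 46.598 kPa.
Initial effective stress: σ'_0 = σ_v − u = 89.55 − 46.598 = 42.952 kPa.
Stress increase at mid-clay by the 2:1 spreading method:
Δσ = qBL/((B+z)(L+z)) = 112×2.2×3.8/((2.2+4.95)(3.8+4.95)) = 14.966 kPa
Final effective stress: σ'_f = σ'_0 + Δσ = 42.952 + 14.966 = 57.918 kPa.
Normally consolidated clay, so the full stress increment lies on the virgin compression line:
S_c = C_c·H/(1+e₀)·log₁₀(σ'_f/σ'_0) = 0.34×6.3/(1+1.05)×log₁₀(57.918/42.952)
    = 1.0449 × 0.12983 = 0.1357 m

S_c ≈ 136 mm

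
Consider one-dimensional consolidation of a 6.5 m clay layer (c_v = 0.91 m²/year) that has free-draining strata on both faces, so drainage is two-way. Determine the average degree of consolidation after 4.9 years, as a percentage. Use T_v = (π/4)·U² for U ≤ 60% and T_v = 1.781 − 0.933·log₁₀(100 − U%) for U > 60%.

Drainage path length: H_d = H/2 = 3.25 m (double drainage).
T_v = c_v·t/H_d² = 0.91×4.9/3.25² = 0.42215.
T_v = 0.42215 corresponds to the U > 60% branch:
U = 1 − 10^((1.781 − T_v)/0.933)/100 = 0.714

U ≈ 71.4 %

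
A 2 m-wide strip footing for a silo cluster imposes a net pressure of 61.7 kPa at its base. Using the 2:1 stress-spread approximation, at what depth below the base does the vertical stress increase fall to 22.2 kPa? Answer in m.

z ≈ 3.56 m

2:1 spreading — at depth z the loaded area has grown by z in each plan dimension:
qB/(B+z) = Δσ_z ⇒ z = qB/Δσ_z − B = 61.7×2/22.2 − 2 = 3.559 m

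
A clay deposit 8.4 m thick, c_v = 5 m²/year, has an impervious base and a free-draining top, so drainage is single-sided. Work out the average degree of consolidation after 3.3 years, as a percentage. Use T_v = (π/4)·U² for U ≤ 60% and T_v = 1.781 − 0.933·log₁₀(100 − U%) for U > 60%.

U ≈ 54.6 %

Drainage path length: H_d = H = 8.4 m (single drainage).
T_v = c_v·t/H_d² = 5×3.3/8.4² = 0.23384.
T_v = 0.23384 corresponds to the U ≤ 60% branch:
U = √(4T_v/π) = 0.5457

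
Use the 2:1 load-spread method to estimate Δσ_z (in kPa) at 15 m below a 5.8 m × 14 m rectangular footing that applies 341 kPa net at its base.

By the 2:1 method the load spreads at 1 horizontal : 2 vertical, so at depth z the loaded area has grown by z in each plan dimension:
Δσ = qBL/((B+z)(L+z)) = 341×5.8×14/((5.8+15)(14+15)) = 45.904 kPa

Δσ_z ≈ 45.9 kPa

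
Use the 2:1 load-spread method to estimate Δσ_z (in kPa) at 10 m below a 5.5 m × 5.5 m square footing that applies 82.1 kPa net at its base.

Δσ_z ≈ 10.3 kPa

By the 2:1 method the load spreads at 1 horizontal : 2 vertical, so at depth z the loaded area has grown by z in each plan dimension:
Δσ = qBL/((B+z)(L+z)) = 82.1×5.5×5.5/((5.5+10)(5.5+10)) = 10.337 kPa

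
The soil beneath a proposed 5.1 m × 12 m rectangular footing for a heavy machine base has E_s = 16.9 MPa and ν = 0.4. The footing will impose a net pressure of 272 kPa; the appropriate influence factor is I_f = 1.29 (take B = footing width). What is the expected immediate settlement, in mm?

Immediate (elastic) settlement: S_e = q·B·(1−ν²)/E_s · I_f.
E_s = 16.9 MPa = 16900 kPa.
S_e = 272 × 5.1 × (1 − 0.4²) / 16900 × 1.29
    = 272 × 5.1 × 0.84 / 16900 × 1.29
    = 0.08894 m = 88.94 mm

S_e ≈ 88.9 mm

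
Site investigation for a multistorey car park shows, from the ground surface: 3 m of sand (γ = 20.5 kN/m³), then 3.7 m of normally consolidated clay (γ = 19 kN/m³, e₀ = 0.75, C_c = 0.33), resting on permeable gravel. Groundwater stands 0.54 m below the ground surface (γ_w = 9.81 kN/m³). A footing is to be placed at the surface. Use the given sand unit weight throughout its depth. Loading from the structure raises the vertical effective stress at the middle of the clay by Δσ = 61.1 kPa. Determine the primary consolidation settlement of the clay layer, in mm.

S_c ≈ 228 mm

Mid-depth of clay below the ground surface: z = 3 + 3.7/2 = 4.85 m.
Total vertical stress at mid-clay: σ_v = 20.5×3 + 19×1.85 = 96.65 kPa.
Pore pressure: u = 9.81×(4.85 − 0.54) = 42.281 kPa.
Initial effective stress: σ'_0 = σ_v − u = 96.65 − 42.281 = 54.369 kPa.
Final effective stress: σ'_f = σ'_0 + Δσ = 54.369 + 61.1 = 115.47 kPa.
Normally consolidated clay, so the full stress increment lies on the virgin compression line:
S_c = C_c·H/(1+e₀)·log₁₀(σ'_f/σ'_0) = 0.33×3.7/(1+0.75)×log₁₀(115.47/54.369)
    = 0.69771 × 0.32712 = 0.2282 m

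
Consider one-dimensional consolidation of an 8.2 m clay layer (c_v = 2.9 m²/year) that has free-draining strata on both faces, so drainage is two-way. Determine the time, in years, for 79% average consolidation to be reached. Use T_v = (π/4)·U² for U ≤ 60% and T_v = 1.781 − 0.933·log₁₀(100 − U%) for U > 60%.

t ≈ 3.17 years

Drainage path length: H_d = H/2 = 4.1 m (double drainage).
U > 60%: T_v = 1.781 − 0.933·log₁₀(100 − 79) = 0.54737.
t = T_v·H_d²/c_v = 0.54737×4.1²/2.9 = 3.173 years.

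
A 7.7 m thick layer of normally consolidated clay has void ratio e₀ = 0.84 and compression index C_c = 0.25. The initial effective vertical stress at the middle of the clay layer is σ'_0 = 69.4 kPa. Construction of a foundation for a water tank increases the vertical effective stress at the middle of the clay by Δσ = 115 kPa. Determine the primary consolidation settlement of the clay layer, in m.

Final effective stress: σ'_f = σ'_0 + Δσ = 69.4 + 115 = 184.4 kPa.
Normally consolidated clay, so the full stress increment lies on the virgin compression line:
S_c = C_c·H/(1+e₀)·log₁₀(σ'_f/σ'_0) = 0.25×7.7/(1+0.84)×log₁₀(184.4/69.4)
    = 1.0462 × 0.4244 = 0.444 m

S_c ≈ 0.444 m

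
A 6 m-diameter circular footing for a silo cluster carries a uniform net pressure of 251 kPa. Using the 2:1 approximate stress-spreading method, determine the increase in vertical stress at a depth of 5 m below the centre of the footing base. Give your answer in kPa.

By the 2:1 method the load spreads at 1 horizontal : 2 vertical, so at depth z the loaded area has grown by z in each plan dimension:
Δσ ≈ qD²/(D+z)² = 251×6²/(6+5)² = 74.678 kPa

Δσ_z ≈ 74.7 kPa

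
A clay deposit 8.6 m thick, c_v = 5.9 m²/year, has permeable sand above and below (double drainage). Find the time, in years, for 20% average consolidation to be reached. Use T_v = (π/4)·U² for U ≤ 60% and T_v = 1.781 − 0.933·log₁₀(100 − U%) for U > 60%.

Drainage path length: H_d = H/2 = 4.3 m (double drainage).
U ≤ 60%: T_v = (π/4)·U² = (π/4)×0.2² = 0.031416.
t = T_v·H_d²/c_v = 0.031416×4.3²/5.9 = 0.09845 years.

t ≈ 0.0985 years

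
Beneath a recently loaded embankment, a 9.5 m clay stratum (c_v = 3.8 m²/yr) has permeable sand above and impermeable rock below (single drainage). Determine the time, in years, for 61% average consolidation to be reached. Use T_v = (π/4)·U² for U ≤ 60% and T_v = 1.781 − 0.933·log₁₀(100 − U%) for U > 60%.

t ≈ 7.04 years

Drainage path length: H_d = H = 9.5 m (single drainage).
U > 60%: T_v = 1.781 − 0.933·log₁₀(100 − 61) = 0.29654.
t = T_v·H_d²/c_v = 0.29654×9.5²/3.8 = 7.043 years.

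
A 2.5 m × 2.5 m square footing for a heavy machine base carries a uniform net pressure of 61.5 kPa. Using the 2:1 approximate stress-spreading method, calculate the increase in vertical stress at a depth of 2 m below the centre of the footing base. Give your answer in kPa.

By the 2:1 method the load spreads at 1 horizontal : 2 vertical, so at depth z the loaded area has grown by z in each plan dimension:
Δσ = qBL/((B+z)(L+z)) = 61.5×2.5×2.5/((2.5+2)(2.5+2)) = 18.981 kPa

Δσ_z ≈ 19 kPa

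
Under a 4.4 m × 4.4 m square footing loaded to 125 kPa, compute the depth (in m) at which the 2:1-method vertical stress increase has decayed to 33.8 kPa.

z ≈ 4.06 m

2:1 spreading — at depth z the loaded area has grown by z in each plan dimension:
qB²/(B+z)² = Δσ_z ⇒ z = B(√(q/Δσ_z) − 1) = 4.4×(√(125/33.8) − 1) = 4.062 m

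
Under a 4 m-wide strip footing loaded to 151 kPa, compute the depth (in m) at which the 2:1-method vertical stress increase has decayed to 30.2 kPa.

z ≈ 16 m

2:1 spreading — at depth z the loaded area has grown by z in each plan dimension:
qB/(B+z) = Δσ_z ⇒ z = qB/Δσ_z − B = 151×4/30.2 − 4 = 16 m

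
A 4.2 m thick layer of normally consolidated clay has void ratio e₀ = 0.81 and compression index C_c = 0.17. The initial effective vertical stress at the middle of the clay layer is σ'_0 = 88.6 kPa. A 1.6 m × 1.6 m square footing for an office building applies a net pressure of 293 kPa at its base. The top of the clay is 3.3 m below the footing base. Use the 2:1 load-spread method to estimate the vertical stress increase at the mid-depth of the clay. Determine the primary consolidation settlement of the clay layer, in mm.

Mid-depth of clay below the footing base: z = 3.3 + 4.2/2 = 5.4 m.
Stress increase at mid-clay by the 2:1 spreading method:
Δσ = qBL/((B+z)(L+z)) = 293×1.6×1.6/((1.6+5.4)(1.6+5.4)) = 15.308 kPa
Final effective stress: σ'_f = σ'_0 + Δσ = 88.6 + 15.308 = 103.91 kPa.
Normally consolidated clay, so the full stress increment lies on the virgin compression line:
S_c = C_c·H/(1+e₀)·log₁₀(σ'_f/σ'_0) = 0.17×4.2/(1+0.81)×log₁₀(103.91/88.6)
    = 0.39448 × 0.069224 = 0.02731 m

S_c ≈ 27.3 mm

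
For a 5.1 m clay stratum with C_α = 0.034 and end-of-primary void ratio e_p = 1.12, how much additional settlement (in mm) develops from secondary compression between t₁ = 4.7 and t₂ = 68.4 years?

S_s ≈ 95.1 mm

Secondary compression: S_s = C_α·H/(1+e_p)·log₁₀(t₂/t₁)
S_s = 0.034×5.1/(1+1.12)×log₁₀(68.4/4.7)
    = 0.08179 × 1.163 = 0.09512 m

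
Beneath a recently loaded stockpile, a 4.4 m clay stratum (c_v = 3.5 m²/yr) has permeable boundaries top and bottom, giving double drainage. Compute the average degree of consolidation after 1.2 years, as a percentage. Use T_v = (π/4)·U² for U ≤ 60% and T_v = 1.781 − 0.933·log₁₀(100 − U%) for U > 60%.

U ≈ 90.5 %

Drainage path length: H_d = H/2 = 2.2 m (double drainage).
T_v = c_v·t/H_d² = 3.5×1.2/2.2² = 0.86777.
T_v = 0.86777 corresponds to the U > 60% branch:
U = 1 − 10^((1.781 − T_v)/0.933)/100 = 0.9048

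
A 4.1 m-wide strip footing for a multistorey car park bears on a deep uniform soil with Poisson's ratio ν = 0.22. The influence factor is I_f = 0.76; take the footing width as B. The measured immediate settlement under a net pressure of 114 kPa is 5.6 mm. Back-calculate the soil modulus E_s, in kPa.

S_e = q·B·(1−ν²)/E_s · I_f  ⇒  E_s = q·B·(1−ν²)·I_f / S_e.
E_s = 114 × 4.1 × 0.9516 × 0.76 / 0.0056 = 60360 kPa

E_s ≈ 60400 kPa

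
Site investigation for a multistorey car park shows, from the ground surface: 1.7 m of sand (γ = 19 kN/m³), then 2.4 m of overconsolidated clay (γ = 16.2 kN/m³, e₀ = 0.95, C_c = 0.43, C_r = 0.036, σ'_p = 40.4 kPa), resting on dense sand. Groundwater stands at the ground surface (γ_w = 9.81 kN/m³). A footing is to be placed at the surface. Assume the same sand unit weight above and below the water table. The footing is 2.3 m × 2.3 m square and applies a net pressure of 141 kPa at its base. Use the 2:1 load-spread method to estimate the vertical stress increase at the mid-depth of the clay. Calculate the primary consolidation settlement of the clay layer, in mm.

S_c ≈ 63.6 mm

Mid-depth of clay below the ground surface: z = 1.7 + 2.4/2 = 2.9 m.
Total vertical stress at mid-clay: σ_v = 19×1.7 + 16.2×1.2 = 51.74 kPa.
Pore pressure: u = 9.81×(2.9 − 0) = 28.449 kPa.
Initial effective stress: σ'_0 = σ_v − u = 51.74 − 28.449 = 23.291 kPa.
Stress increase at mid-clay by the 2:1 spreading method:
Δσ = qBL/((B+z)(L+z)) = 141×2.3×2.3/((2.3+2.9)(2.3+2.9)) = 27.585 kPa
Final effective stress: σ'_f = 23.291 + 27.585 = 50.876 kPa.
σ'_f = 50.876 > σ'_p = 40.4 kPa, so the stress path crosses the preconsolidation pressure — recompression up to σ'_p, then virgin compression beyond:
S_c = H/(1+e₀)·[C_r·log₁₀(σ'_p/σ'_0) + C_c·log₁₀(σ'_f/σ'_p)]
    = 2.4/1.95 × [0.036×log₁₀(40.4/23.291) + 0.43×log₁₀(50.876/40.4)]
    = 1.2308 × [0.008611 + 0.043057] = 0.06359 m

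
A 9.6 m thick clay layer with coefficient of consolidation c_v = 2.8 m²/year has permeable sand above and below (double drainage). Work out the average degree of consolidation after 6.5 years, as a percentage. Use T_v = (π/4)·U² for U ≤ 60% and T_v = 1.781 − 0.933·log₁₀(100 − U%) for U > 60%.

U ≈ 88.5 %

Drainage path length: H_d = H/2 = 4.8 m (double drainage).
T_v = c_v·t/H_d² = 2.8×6.5/4.8² = 0.78993.
T_v = 0.78993 corresponds to the U > 60% branch:
U = 1 − 10^((1.781 − T_v)/0.933)/100 = 0.8846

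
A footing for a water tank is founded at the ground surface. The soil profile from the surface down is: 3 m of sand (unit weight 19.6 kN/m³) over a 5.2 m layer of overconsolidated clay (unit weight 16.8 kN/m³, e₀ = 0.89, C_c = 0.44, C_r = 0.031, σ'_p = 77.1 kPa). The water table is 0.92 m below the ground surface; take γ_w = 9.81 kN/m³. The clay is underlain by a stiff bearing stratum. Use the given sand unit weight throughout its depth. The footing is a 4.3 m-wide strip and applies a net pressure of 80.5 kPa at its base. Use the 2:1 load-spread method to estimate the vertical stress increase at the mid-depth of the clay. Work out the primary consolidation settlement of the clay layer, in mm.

Mid-depth of clay below the ground surface: z = 3 + 5.2/2 = 5.6 m.
Total vertical stress at mid-clay: σ_v = 19.6×3 + 16.8×2.6 = 102.48 kPa.
Pore pressure: u = 9.81×(5.6 − 0.92) = 45.911 kPa.
Initial effective stress: σ'_0 = σ_v − u = 102.48 − 45.911 = 56.569 kPa.
Stress increase at mid-clay by the 2:1 spreading method:
Δσ = qB/(B+z) = 80.5×4.3/(4.3+5.6) = 34.965 kPa
Final effective stress: σ'_f = 56.569 + 34.965 = 91.534 kPa.
σ'_f = 91.534 > σ'_p = 77.1 kPa, so the stress path crosses the preconsolidation pressure — recompression up to σ'_p, then virgin compression beyond:
S_c = H/(1+e₀)·[C_r·log₁₀(σ'_p/σ'_0) + C_c·log₁₀(σ'_f/σ'_p)]
    = 5.2/1.89 × [0.031×log₁₀(77.1/56.569) + 0.44×log₁₀(91.534/77.1)]
    = 2.7513 × [0.0041688 + 0.032792] = 0.1017 m

S_c ≈ 102 mm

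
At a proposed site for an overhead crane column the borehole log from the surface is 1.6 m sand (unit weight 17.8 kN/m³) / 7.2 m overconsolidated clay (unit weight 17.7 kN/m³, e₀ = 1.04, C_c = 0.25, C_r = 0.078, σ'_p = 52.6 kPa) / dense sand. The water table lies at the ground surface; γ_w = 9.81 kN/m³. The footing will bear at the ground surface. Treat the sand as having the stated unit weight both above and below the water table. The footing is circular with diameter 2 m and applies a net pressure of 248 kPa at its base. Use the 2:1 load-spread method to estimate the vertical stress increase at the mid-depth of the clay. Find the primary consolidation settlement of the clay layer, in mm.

Mid-depth of clay below the ground surface: z = 1.6 + 7.2/2 = 5.2 m.
Total vertical stress at mid-clay: σ_v = 17.8×1.6 + 17.7×3.6 = 92.2 kPa.
Pore pressure: u = 9.81×(5.2 − 0) = 51.012 kPa.
Initial effective stress: σ'_0 = σ_v − u = 92.2 − 51.012 = 41.188 kPa.
Stress increase at mid-clay by the 2:1 spreading method:
Δσ ≈ qD²/(D+z)² = 248×2²/(2+5.2)² = 19.136 kPa
Final effective stress: σ'_f = 41.188 + 19.136 = 60.324 kPa.
σ'_f = 60.324 > σ'_p = 52.6 kPa, so the stress path crosses the preconsolidation pressure — recompression up to σ'_p, then virgin compression beyond:
S_c = H/(1+e₀)·[C_r·log₁₀(σ'_p/σ'_0) + C_c·log₁₀(σ'_f/σ'_p)]
    = 7.2/2.04 × [0.078×log₁₀(52.6/41.188) + 0.25×log₁₀(60.324/52.6)]
    = 3.5294 × [0.0082848 + 0.014876] = 0.08174 m

S_c ≈ 81.7 mm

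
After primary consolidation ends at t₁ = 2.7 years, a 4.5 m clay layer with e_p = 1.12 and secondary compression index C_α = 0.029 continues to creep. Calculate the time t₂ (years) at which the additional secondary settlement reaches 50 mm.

S_s = C_α·H/(1+e_p)·log₁₀(t₂/t₁) ⇒ log₁₀(t₂/t₁) = S_s·(1+e_p)/(C_α·H).
log₁₀(t₂/t₁) = 0.05 × (1+1.12) / (0.029×4.5) = 0.8123
t₂ = t₁ × 10^0.8123 = 2.7 × 6.49 = 17.52 years

t₂ ≈ 17.5 years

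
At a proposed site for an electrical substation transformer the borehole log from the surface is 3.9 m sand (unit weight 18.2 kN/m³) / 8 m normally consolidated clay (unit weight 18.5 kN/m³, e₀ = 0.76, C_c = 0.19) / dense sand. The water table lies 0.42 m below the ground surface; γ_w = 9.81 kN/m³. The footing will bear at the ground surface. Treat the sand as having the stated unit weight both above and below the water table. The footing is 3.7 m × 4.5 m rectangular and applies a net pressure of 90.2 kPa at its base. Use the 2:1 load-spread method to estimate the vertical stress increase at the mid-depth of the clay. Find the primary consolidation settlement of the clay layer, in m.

Mid-depth of clay below the ground surface: z = 3.9 + 8/2 = 7.9 m.
Total vertical stress at mid-clay: σ_v = 18.2×3.9 + 18.5×4 = 144.98 kPa.
Pore pressure: u = 9.81×(7.9 − 0.42) = 73.379 kPa.
Initial effective stress: σ'_0 = σ_v − u = 144.98 − 73.379 = 71.601 kPa.
Stress increase at mid-clay by the 2:1 spreading method:
Δσ = qBL/((B+z)(L+z)) = 90.2×3.7×4.5/((3.7+7.9)(4.5+7.9)) = 10.441 kPa
Final effective stress: σ'_f = σ'_0 + Δσ = 71.601 + 10.441 = 82.042 kPa.
Normally consolidated clay, so the full stress increment lies on the virgin compression line:
S_c = C_c·H/(1+e₀)·log₁₀(σ'_f/σ'_0) = 0.19×8/(1+0.76)×log₁₀(82.042/71.601)
    = 0.86364 × 0.059117 = 0.05106 m

S_c ≈ 0.0511 m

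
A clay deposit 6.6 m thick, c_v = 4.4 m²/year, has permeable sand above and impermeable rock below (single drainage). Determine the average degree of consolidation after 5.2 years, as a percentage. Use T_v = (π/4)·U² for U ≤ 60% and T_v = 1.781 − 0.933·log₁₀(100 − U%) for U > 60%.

U ≈ 77.8 %

Drainage path length: H_d = H = 6.6 m (single drainage).
T_v = c_v·t/H_d² = 4.4×5.2/6.6² = 0.52525.
T_v = 0.52525 corresponds to the U > 60% branch:
U = 1 − 10^((1.781 − T_v)/0.933)/100 = 0.7782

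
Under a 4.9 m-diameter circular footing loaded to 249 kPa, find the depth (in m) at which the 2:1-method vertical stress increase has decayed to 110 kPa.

2:1 spreading — at depth z the loaded area has grown by z in each plan dimension:
qD²/(D+z)² = Δσ_z ⇒ z = D(√(q/Δσ_z) − 1) = 4.9×(√(249/110) − 1) = 2.472 m

z ≈ 2.47 m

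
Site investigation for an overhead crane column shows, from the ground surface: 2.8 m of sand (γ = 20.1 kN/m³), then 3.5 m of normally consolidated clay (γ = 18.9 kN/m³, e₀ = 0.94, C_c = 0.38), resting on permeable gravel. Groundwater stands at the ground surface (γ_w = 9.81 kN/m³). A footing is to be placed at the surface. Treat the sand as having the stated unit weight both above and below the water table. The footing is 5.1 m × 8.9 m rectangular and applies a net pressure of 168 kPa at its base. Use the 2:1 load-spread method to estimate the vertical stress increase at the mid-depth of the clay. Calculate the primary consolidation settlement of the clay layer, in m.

S_c ≈ 0.25 m

Mid-depth of clay below the ground surface: z = 2.8 + 3.5/2 = 4.55 m.
Total vertical stress at mid-clay: σ_v = 20.1×2.8 + 18.9×1.75 = 89.355 kPa.
Pore pressure: u = 9.81×(4.55 − 0) = 44.636 kPa.
Initial effective stress: σ'_0 = σ_v − u = 89.355 − 44.636 = 44.719 kPa.
Stress increase at mid-clay by the 2:1 spreading method:
Δσ = qBL/((B+z)(L+z)) = 168×5.1×8.9/((5.1+4.55)(8.9+4.55)) = 58.752 kPa
Final effective stress: σ'_f = σ'_0 + Δσ = 44.719 + 58.752 = 103.47 kPa.
Normally consolidated clay, so the full stress increment lies on the virgin compression line:
S_c = C_c·H/(1+e₀)·log₁₀(σ'_f/σ'_0) = 0.38×3.5/(1+0.94)×log₁₀(103.47/44.719)
    = 0.68557 × 0.36432 = 0.2498 m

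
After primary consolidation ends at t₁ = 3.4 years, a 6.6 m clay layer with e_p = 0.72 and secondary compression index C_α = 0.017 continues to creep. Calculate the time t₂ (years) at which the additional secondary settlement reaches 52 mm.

t₂ ≈ 21.3 years

S_s = C_α·H/(1+e_p)·log₁₀(t₂/t₁) ⇒ log₁₀(t₂/t₁) = S_s·(1+e_p)/(C_α·H).
log₁₀(t₂/t₁) = 0.052 × (1+0.72) / (0.017×6.6) = 0.7971
t₂ = t₁ × 10^0.7971 = 3.4 × 6.268 = 21.31 years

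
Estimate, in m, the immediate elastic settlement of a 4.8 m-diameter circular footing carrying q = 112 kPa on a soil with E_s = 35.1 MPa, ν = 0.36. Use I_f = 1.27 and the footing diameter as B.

S_e ≈ 0.0169 m

Immediate (elastic) settlement: S_e = q·B·(1−ν²)/E_s · I_f.
E_s = 35.1 MPa = 35100 kPa.
S_e = 112 × 4.8 × (1 − 0.36²) / 35100 × 1.27
    = 112 × 4.8 × 0.8704 / 35100 × 1.27
    = 0.01693 m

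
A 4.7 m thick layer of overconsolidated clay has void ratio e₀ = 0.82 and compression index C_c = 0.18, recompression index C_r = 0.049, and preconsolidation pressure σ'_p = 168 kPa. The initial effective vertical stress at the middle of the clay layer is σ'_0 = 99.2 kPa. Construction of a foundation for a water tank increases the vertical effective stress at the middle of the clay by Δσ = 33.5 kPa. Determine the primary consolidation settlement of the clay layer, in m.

S_c ≈ 0.016 m

Final effective stress: σ'_f = 99.2 + 33.5 = 132.7 kPa.
σ'_f = 132.7 ≤ σ'_p = 168 kPa, so the clay remains overconsolidated and only the recompression index applies:
S_c = C_r·H/(1+e₀)·log₁₀(σ'_f/σ'_0) = 0.049×4.7/1.82×log₁₀(132.7/99.2)
    = 0.12654 × 0.12636 = 0.01599 m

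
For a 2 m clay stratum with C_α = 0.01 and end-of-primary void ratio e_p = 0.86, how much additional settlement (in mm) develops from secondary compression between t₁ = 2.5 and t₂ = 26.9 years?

S_s ≈ 11.1 mm

Secondary compression: S_s = C_α·H/(1+e_p)·log₁₀(t₂/t₁)
S_s = 0.01×2/(1+0.86)×log₁₀(26.9/2.5)
    = 0.01075 × 1.032 = 0.01109 m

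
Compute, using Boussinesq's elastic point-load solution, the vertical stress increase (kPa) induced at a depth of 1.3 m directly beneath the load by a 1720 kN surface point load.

Boussinesq vertical stress below a point load on an elastic half-space:
Δσ_z = 3P/(2πz²) · [1 + (r/z)²]^(−5/2)
r/z = 0/1.3 = 0; [1+(r/z)²]^(−5/2) = 1.
Δσ_z = 3×1720/(2π×1.3²) × 1 = 485.94 × 1 = 485.9 kPa

Δσ_z ≈ 486 kPa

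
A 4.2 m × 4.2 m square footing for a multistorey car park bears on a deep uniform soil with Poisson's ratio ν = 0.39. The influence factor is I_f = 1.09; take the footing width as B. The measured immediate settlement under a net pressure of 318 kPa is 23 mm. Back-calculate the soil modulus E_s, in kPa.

E_s ≈ 53700 kPa

S_e = q·B·(1−ν²)/E_s · I_f  ⇒  E_s = q·B·(1−ν²)·I_f / S_e.
E_s = 318 × 4.2 × 0.8479 × 1.09 / 0.023 = 53670 kPa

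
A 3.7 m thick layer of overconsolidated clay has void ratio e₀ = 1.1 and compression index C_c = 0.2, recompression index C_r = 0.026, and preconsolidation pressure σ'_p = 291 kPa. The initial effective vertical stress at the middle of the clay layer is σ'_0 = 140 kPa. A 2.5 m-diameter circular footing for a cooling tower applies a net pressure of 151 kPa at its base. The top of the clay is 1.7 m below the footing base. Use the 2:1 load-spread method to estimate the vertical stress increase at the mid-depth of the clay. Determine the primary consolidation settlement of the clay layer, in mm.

S_c ≈ 3.36 mm

Mid-depth of clay below the footing base: z = 1.7 + 3.7/2 = 3.55 m.
Stress increase at mid-clay by the 2:1 spreading method:
Δσ ≈ qD²/(D+z)² = 151×2.5²/(2.5+3.55)² = 25.784 kPa
Final effective stress: σ'_f = 140 + 25.784 = 165.78 kPa.
σ'_f = 165.78 ≤ σ'_p = 291 kPa, so the clay remains overconsolidated and only the recompression index applies:
S_c = C_r·H/(1+e₀)·log₁₀(σ'_f/σ'_0) = 0.026×3.7/2.1×log₁₀(165.78/140)
    = 0.045809 × 0.073404 = 0.003363 m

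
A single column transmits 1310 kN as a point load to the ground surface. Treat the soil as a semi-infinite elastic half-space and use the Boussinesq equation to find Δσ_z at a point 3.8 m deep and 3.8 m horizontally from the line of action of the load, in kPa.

Boussinesq vertical stress below a point load on an elastic half-space:
Δσ_z = 3P/(2πz²) · [1 + (r/z)²]^(−5/2)
r/z = 3.8/3.8 = 1; [1+(r/z)²]^(−5/2) = 0.17678.
Δσ_z = 3×1310/(2π×3.8²) × 0.17678 = 43.316 × 0.17678 = 7.657 kPa

Δσ_z ≈ 7.66 kPa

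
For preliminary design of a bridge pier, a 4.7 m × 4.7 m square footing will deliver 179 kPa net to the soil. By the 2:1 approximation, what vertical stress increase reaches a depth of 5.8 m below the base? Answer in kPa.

Δσ_z ≈ 35.9 kPa

By the 2:1 method the load spreads at 1 horizontal : 2 vertical, so at depth z the loaded area has grown by z in each plan dimension:
Δσ = qBL/((B+z)(L+z)) = 179×4.7×4.7/((4.7+5.8)(4.7+5.8)) = 35.865 kPa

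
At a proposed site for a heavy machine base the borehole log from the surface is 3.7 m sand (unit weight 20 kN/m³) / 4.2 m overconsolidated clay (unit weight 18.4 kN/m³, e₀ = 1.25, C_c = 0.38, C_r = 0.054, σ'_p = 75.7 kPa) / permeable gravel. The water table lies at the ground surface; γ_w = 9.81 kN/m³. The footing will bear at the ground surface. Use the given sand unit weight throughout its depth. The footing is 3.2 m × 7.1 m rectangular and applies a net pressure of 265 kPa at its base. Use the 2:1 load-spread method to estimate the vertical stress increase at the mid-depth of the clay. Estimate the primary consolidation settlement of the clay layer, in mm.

S_c ≈ 122 mm

Mid-depth of clay below the ground surface: z = 3.7 + 4.2/2 = 5.8 m.
Total vertical stress at mid-clay: σ_v = 20×3.7 + 18.4×2.1 = 112.64 kPa.
Pore pressure: u = 9.81×(5.8 − 0) = 56.898 kPa.
Initial effective stress: σ'_0 = σ_v − u = 112.64 − 56.898 = 55.742 kPa.
Stress increase at mid-clay by the 2:1 spreading method:
Δσ = qBL/((B+z)(L+z)) = 265×3.2×7.1/((3.2+5.8)(7.1+5.8)) = 51.859 kPa
Final effective stress: σ'_f = 55.742 + 51.859 = 107.6 kPa.
σ'_f = 107.6 > σ'_p = 75.7 kPa, so the stress path crosses the preconsolidation pressure — recompression up to σ'_p, then virgin compression beyond:
S_c = H/(1+e₀)·[C_r·log₁₀(σ'_p/σ'_0) + C_c·log₁₀(σ'_f/σ'_p)]
    = 4.2/2.25 × [0.054×log₁₀(75.7/55.742) + 0.38×log₁₀(107.6/75.7)]
    = 1.8667 × [0.0071773 + 0.058032] = 0.1217 m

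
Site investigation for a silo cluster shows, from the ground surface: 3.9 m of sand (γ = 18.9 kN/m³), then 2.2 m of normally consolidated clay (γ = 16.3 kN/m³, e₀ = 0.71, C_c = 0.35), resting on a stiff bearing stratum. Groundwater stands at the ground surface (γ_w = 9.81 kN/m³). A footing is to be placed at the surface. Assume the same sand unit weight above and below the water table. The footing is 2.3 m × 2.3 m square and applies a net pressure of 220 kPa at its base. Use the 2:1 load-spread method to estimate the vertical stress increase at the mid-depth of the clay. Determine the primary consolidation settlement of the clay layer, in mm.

Mid-depth of clay below the ground surface: z = 3.9 + 2.2/2 = 5 m.
Total vertical stress at mid-clay: σ_v = 18.9×3.9 + 16.3×1.1 = 91.64 kPa.
Pore pressure: u = 9.81×(5 − 0) = 49.05 kPa.
Initial effective stress: σ'_0 = σ_v − u = 91.64 − 49.05 = 42.59 kPa.
Stress increase at mid-clay by the 2:1 spreading method:
Δσ = qBL/((B+z)(L+z)) = 220×2.3×2.3/((2.3+5)(2.3+5)) = 21.839 kPa
Final effective stress: σ'_f = σ'_0 + Δσ = 42.59 + 21.839 = 64.429 kPa.
Normally consolidated clay, so the full stress increment lies on the virgin compression line:
S_c = C_c·H/(1+e₀)·log₁₀(σ'_f/σ'_0) = 0.35×2.2/(1+0.71)×log₁₀(64.429/42.59)
    = 0.45029 × 0.17977 = 0.08095 m

S_c ≈ 80.9 mm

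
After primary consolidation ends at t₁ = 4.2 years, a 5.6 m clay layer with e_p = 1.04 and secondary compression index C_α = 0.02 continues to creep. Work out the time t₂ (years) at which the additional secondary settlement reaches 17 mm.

S_s = C_α·H/(1+e_p)·log₁₀(t₂/t₁) ⇒ log₁₀(t₂/t₁) = S_s·(1+e_p)/(C_α·H).
log₁₀(t₂/t₁) = 0.017 × (1+1.04) / (0.02×5.6) = 0.3096
t₂ = t₁ × 10^0.3096 = 4.2 × 2.04 = 8.568 years

t₂ ≈ 8.57 years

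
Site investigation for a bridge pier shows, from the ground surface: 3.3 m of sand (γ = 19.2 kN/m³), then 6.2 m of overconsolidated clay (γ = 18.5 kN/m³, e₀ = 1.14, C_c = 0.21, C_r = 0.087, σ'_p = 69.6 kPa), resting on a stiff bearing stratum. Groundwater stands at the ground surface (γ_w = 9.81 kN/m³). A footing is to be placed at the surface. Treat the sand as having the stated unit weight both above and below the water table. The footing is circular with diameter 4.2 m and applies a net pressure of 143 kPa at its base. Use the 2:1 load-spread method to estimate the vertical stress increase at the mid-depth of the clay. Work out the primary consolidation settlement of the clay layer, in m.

S_c ≈ 0.0581 m

Mid-depth of clay below the ground surface: z = 3.3 + 6.2/2 = 6.4 m.
Total vertical stress at mid-clay: σ_v = 19.2×3.3 + 18.5×3.1 = 120.71 kPa.
Pore pressure: u = 9.81×(6.4 − 0) = 62.784 kPa.
Initial effective stress: σ'_0 = σ_v − u = 120.71 − 62.784 = 57.926 kPa.
Stress increase at mid-clay by the 2:1 spreading method:
Δσ ≈ qD²/(D+z)² = 143×4.2²/(4.2+6.4)² = 22.45 kPa
Final effective stress: σ'_f = 57.926 + 22.45 = 80.376 kPa.
σ'_f = 80.376 > σ'_p = 69.6 kPa, so the stress path crosses the preconsolidation pressure — recompression up to σ'_p, then virgin compression beyond:
S_c = H/(1+e₀)·[C_r·log₁₀(σ'_p/σ'_0) + C_c·log₁₀(σ'_f/σ'_p)]
    = 6.2/2.14 × [0.087×log₁₀(69.6/57.926) + 0.21×log₁₀(80.376/69.6)]
    = 2.8972 × [0.006937 + 0.013129] = 0.05814 m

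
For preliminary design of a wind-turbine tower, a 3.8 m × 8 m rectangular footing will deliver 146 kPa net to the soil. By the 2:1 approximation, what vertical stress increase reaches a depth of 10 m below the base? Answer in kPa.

By the 2:1 method the load spreads at 1 horizontal : 2 vertical, so at depth z the loaded area has grown by z in each plan dimension:
Δσ = qBL/((B+z)(L+z)) = 146×3.8×8/((3.8+10)(8+10)) = 17.868 kPa

Δσ_z ≈ 17.9 kPa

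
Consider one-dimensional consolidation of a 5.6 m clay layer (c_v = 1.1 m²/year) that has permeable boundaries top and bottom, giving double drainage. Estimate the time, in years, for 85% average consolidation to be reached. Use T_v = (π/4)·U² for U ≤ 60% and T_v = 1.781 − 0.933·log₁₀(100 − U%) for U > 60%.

Drainage path length: H_d = H/2 = 2.8 m (double drainage).
U > 60%: T_v = 1.781 − 0.933·log₁₀(100 − 85) = 0.68371.
t = T_v·H_d²/c_v = 0.68371×2.8²/1.1 = 4.873 years.

t ≈ 4.87 years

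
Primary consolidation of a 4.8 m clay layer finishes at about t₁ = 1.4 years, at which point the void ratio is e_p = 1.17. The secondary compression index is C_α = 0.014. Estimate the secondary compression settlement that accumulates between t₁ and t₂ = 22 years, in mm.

Secondary compression: S_s = C_α·H/(1+e_p)·log₁₀(t₂/t₁)
S_s = 0.014×4.8/(1+1.17)×log₁₀(22/1.4)
    = 0.03097 × 1.196 = 0.03705 m

S_s ≈ 37 mm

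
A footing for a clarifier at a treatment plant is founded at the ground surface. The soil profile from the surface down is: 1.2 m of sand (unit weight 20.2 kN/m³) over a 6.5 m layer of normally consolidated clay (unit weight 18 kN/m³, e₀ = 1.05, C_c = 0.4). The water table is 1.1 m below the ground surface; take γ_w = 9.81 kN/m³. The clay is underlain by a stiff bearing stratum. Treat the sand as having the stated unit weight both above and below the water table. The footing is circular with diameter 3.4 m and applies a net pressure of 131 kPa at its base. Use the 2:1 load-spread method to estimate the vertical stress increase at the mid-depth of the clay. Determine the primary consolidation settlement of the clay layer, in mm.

Mid-depth of clay below the ground surface: z = 1.2 + 6.5/2 = 4.45 m.
Total vertical stress at mid-clay: σ_v = 20.2×1.2 + 18×3.25 = 82.74 kPa.
Pore pressure: u = 9.81×(4.45 − 1.1) = 32.864 kPa.
Initial effective stress: σ'_0 = σ_v − u = 82.74 − 32.864 = 49.876 kPa.
Stress increase at mid-clay by the 2:1 spreading method:
Δσ ≈ qD²/(D+z)² = 131×3.4²/(3.4+4.45)² = 24.575 kPa
Final effective stress: σ'_f = σ'_0 + Δσ = 49.876 + 24.575 = 74.451 kPa.
Normally consolidated clay, so the full stress increment lies on the virgin compression line:
S_c = C_c·H/(1+e₀)·log₁₀(σ'_f/σ'_0) = 0.4×6.5/(1+1.05)×log₁₀(74.451/49.876)
    = 1.2683 × 0.17398 = 0.2207 m

S_c ≈ 221 mm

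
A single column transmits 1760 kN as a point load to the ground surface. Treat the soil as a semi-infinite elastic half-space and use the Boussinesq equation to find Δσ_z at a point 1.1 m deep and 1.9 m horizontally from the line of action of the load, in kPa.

Boussinesq vertical stress below a point load on an elastic half-space:
Δσ_z = 3P/(2πz²) · [1 + (r/z)²]^(−5/2)
r/z = 1.9/1.1 = 1.7273; [1+(r/z)²]^(−5/2) = 0.031575.
Δσ_z = 3×1760/(2π×1.1²) × 0.031575 = 694.49 × 0.031575 = 21.93 kPa

Δσ_z ≈ 21.9 kPa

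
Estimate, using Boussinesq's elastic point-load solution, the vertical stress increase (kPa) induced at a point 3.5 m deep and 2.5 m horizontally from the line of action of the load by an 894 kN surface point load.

Δσ_z ≈ 12.4 kPa

Boussinesq vertical stress below a point load on an elastic half-space:
Δσ_z = 3P/(2πz²) · [1 + (r/z)²]^(−5/2)
r/z = 2.5/3.5 = 0.71429; [1+(r/z)²]^(−5/2) = 0.35679.
Δσ_z = 3×894/(2π×3.5²) × 0.35679 = 34.845 × 0.35679 = 12.43 kPa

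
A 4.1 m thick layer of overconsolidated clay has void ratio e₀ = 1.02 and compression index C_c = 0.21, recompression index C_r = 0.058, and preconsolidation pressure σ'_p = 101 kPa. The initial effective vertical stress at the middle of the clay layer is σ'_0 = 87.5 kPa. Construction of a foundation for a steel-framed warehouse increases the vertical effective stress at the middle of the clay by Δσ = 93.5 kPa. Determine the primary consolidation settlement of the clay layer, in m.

S_c ≈ 0.115 m

Final effective stress: σ'_f = 87.5 + 93.5 = 181 kPa.
σ'_f = 181 > σ'_p = 101 kPa, so the stress path crosses the preconsolidation pressure — recompression up to σ'_p, then virgin compression beyond:
S_c = H/(1+e₀)·[C_r·log₁₀(σ'_p/σ'_0) + C_c·log₁₀(σ'_f/σ'_p)]
    = 4.1/2.02 × [0.058×log₁₀(101/87.5) + 0.21×log₁₀(181/101)]
    = 2.0297 × [0.0036142 + 0.053205] = 0.1153 m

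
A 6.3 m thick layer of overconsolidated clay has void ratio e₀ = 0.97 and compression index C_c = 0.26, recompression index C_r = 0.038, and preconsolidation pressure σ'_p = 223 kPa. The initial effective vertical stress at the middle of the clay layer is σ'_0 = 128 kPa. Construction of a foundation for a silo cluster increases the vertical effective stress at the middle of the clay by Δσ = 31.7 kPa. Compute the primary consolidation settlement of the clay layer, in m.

Final effective stress: σ'_f = 128 + 31.7 = 159.7 kPa.
σ'_f = 159.7 ≤ σ'_p = 223 kPa, so the clay remains overconsolidated and only the recompression index applies:
S_c = C_r·H/(1+e₀)·log₁₀(σ'_f/σ'_0) = 0.038×6.3/1.97×log₁₀(159.7/128)
    = 0.12152 × 0.096095 = 0.01168 m

S_c ≈ 0.0117 m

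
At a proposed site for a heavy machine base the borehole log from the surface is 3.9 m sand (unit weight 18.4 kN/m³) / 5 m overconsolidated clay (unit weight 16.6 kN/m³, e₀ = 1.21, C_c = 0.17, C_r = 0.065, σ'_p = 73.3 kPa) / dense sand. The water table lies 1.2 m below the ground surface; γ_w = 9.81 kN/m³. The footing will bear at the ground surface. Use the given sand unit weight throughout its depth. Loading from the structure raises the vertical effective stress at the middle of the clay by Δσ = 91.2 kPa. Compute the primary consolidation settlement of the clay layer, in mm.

Mid-depth of clay below the ground surface: z = 3.9 + 5/2 = 6.4 m.
Total vertical stress at mid-clay: σ_v = 18.4×3.9 + 16.6×2.5 = 113.26 kPa.
Pore pressure: u = 9.81×(6.4 − 1.2) = 51.012 kPa.
Initial effective stress: σ'_0 = σ_v − u = 113.26 − 51.012 = 62.248 kPa.
Final effective stress: σ'_f = 62.248 + 91.2 = 153.45 kPa.
σ'_f = 153.45 > σ'_p = 73.3 kPa, so the stress path crosses the preconsolidation pressure — recompression up to σ'_p, then virgin compression beyond:
S_c = H/(1+e₀)·[C_r·log₁₀(σ'_p/σ'_0) + C_c·log₁₀(σ'_f/σ'_p)]
    = 5/2.21 × [0.065×log₁₀(73.3/62.248) + 0.17×log₁₀(153.45/73.3)]
    = 2.2624 × [0.0046136 + 0.054547] = 0.1338 m

S_c ≈ 134 mm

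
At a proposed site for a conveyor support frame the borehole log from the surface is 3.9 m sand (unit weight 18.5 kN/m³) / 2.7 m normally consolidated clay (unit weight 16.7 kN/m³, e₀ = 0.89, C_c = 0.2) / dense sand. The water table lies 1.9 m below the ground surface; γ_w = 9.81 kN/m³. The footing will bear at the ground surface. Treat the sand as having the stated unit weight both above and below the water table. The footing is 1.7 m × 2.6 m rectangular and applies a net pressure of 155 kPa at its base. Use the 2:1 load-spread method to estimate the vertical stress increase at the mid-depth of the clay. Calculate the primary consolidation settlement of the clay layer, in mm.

S_c ≈ 22.9 mm

Mid-depth of clay below the ground surface: z = 3.9 + 2.7/2 = 5.25 m.
Total vertical stress at mid-clay: σ_v = 18.5×3.9 + 16.7×1.35 = 94.695 kPa.
Pore pressure: u = 9.81×(5.25 − 1.9) = 32.864 kPa.
Initial effective stress: σ'_0 = σ_v − u = 94.695 − 32.864 = 61.831 kPa.
Stress increase at mid-clay by the 2:1 spreading method:
Δσ = qBL/((B+z)(L+z)) = 155×1.7×2.6/((1.7+5.25)(2.6+5.25)) = 12.557 kPa
Final effective stress: σ'_f = σ'_0 + Δσ = 61.831 + 12.557 = 74.388 kPa.
Normally consolidated clay, so the full stress increment lies on the virgin compression line:
S_c = C_c·H/(1+e₀)·log₁₀(σ'_f/σ'_0) = 0.2×2.7/(1+0.89)×log₁₀(74.388/61.831)
    = 0.28571 × 0.080297 = 0.02294 m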